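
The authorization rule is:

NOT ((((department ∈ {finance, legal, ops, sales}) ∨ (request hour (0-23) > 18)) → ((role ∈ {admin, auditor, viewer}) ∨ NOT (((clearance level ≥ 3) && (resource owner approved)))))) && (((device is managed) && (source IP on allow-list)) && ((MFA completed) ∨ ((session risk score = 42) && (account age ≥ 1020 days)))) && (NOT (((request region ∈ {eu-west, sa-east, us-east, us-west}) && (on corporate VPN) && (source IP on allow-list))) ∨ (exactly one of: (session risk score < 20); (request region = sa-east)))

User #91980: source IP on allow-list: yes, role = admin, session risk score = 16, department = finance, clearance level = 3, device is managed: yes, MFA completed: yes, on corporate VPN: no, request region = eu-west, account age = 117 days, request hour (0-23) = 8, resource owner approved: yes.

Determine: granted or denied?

Denied

Atomic conditions:
  department ∈ {finance, legal, ops, sales}: finance is in the set → true
  request hour (0-23) > 18: 8 > 18 is false
  role ∈ {admin, auditor, viewer}: admin is in the set → true
  clearance level ≥ 3: 3 ≥ 3 is true
  resource owner approved: yes → true
  device is managed: yes → true
  source IP on allow-list: yes → true
  MFA completed: yes → true
  session risk score = 42: 16 == 42 is false
  account age ≥ 1020 days: 117 ≥ 1020 is false
  request region ∈ {eu-west, sa-east, us-east, us-west}: eu-west is in the set → true
  on corporate VPN: no → false
  session risk score < 20: 16 < 20 is true
  request region = sa-east: eu-west == sa-east is false
Combine:
[1.1.1] true OR false = true
[1.1.2.2.1] true AND true = true
[1.1.2.2] NOT true = false
[1.1.2] true OR false = true
[1.1] true → true = true
[1] NOT true = false
[2.1] true AND true = true
[2.2.2] false AND false = false
[2.2] true OR false = true
[2] true AND true = true
[3.1.1] true AND false AND true = false
[3.1] NOT false = true
[3.2] exactly-one(true, false) = true
[3] true OR true = true
[root] false AND true AND true = false
Overall: false → denied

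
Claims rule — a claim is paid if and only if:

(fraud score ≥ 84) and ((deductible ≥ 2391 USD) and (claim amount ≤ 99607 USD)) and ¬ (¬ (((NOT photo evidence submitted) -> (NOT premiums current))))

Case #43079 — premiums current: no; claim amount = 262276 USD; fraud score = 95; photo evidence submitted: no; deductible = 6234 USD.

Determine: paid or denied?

Denied

Atomic conditions:
  fraud score ≥ 84: 95 ≥ 84 is true
  deductible ≥ 2391 USD: 6234 ≥ 2391 is true
  claim amount ≤ 99607 USD: 262276 ≤ 99607 is false
  NOT photo evidence submitted: no → true
  NOT premiums current: no → true
Combine:
[2] true AND false = false
[3.1.1] true → true = true
[3.1] NOT true = false
[3] NOT false = true
[root] true AND false AND true = false
Overall: false → denied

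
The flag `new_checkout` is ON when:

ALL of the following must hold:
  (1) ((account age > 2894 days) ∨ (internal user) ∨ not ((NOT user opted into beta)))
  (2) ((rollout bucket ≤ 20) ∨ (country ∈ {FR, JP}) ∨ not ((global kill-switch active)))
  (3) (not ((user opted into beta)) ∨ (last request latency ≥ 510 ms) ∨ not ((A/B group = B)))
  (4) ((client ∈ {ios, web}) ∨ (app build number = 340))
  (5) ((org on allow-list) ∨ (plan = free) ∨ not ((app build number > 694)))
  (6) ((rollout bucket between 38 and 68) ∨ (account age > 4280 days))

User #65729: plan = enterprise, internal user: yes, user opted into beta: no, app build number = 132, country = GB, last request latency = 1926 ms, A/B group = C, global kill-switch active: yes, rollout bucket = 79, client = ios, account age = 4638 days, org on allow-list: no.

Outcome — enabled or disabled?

Atomic conditions:
  account age > 2894 days: 4638 > 2894 is true
  internal user: yes → true
  NOT user opted into beta: no → true
  rollout bucket ≤ 20: 79 ≤ 20 is false
  country ∈ {FR, JP}: GB is not in the set → false
  global kill-switch active: yes → true
  user opted into beta: no → false
  last request latency ≥ 510 ms: 1926 ≥ 510 is true
  A/B group = B: C == B is false
  client ∈ {ios, web}: ios is in the set → true
  app build number = 340: 132 == 340 is false
  org on allow-list: no → false
  plan = free: enterprise == free is false
  app build number > 694: 132 > 694 is false
  rollout bucket between 38 and 68: 79 in [38, 68] is false
  account age > 4280 days: 4638 > 4280 is true
Combine:
[1.3] NOT true = false
[1] true OR true OR false = true
[2.3] NOT true = false
[2] false OR false OR false = false
[3.1] NOT false = true
[3.3] NOT false = true
[3] true OR true OR true = true
[4] true OR false = true
[5.3] NOT false = true
[5] false OR false OR true = true
[6] false OR true = true
[root] true AND false AND true AND true AND true AND true = false
Overall: false → disabled

Disabled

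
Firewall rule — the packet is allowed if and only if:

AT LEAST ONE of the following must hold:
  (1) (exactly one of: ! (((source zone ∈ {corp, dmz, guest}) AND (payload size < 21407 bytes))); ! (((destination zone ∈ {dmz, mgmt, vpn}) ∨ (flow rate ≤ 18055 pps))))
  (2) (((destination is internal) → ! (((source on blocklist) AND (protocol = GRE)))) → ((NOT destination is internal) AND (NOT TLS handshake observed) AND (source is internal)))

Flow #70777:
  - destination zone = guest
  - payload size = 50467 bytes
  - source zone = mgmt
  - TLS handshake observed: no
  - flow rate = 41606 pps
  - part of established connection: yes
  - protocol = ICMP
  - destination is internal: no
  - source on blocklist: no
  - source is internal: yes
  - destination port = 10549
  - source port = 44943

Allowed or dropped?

Atomic conditions:
  source zone ∈ {corp, dmz, guest}: mgmt is not in the set → false
  payload size < 21407 bytes: 50467 < 21407 is false
  destination zone ∈ {dmz, mgmt, vpn}: guest is not in the set → false
  flow rate ≤ 18055 pps: 41606 ≤ 18055 is false
  destination is internal: no → false
  source on blocklist: no → false
  protocol = GRE: ICMP == GRE is false
  NOT destination is internal: no → true
  NOT TLS handshake observed: no → true
  source is internal: yes → true
Combine:
[1.1.1] false AND false = false
[1.1] NOT false = true
[1.2.1] false OR false = false
[1.2] NOT false = true
[1] exactly-one(true, true) = false
[2.1.2.1] false AND false = false
[2.1.2] NOT false = true
[2.1] false → true (antecedent false ⇒ implication holds) = true
[2.2] true AND true AND true = true
[2] true → true = true
[root] false OR true = true
Overall: true → allowed

Allowed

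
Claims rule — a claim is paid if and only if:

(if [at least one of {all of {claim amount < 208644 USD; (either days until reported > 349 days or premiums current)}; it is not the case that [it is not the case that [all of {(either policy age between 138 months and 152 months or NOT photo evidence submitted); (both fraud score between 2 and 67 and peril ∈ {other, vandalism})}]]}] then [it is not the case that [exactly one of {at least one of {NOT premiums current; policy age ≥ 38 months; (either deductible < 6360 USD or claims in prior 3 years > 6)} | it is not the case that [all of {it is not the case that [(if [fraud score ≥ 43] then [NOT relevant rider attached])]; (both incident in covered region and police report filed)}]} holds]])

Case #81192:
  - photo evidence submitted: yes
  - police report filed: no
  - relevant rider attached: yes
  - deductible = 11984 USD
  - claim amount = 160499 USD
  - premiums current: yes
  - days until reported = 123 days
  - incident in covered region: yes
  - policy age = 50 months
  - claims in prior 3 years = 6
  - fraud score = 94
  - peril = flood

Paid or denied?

Paid

Atomic conditions:
  claim amount < 208644 USD: 160499 < 208644 is true
  days until reported > 349 days: 123 > 349 is false
  premiums current: yes → true
  policy age between 138 months and 152 months: 50 in [138, 152] is false
  NOT photo evidence submitted: yes → false
  fraud score between 2 and 67: 94 in [2, 67] is false
  peril ∈ {other, vandalism}: flood is not in the set → false
  NOT premiums current: yes → false
  policy age ≥ 38 months: 50 ≥ 38 is true
  deductible < 6360 USD: 11984 < 6360 is false
  claims in prior 3 years > 6: 6 > 6 is false
  fraud score ≥ 43: 94 ≥ 43 is true
  NOT relevant rider attached: yes → false
  incident in covered region: yes → true
  police report filed: no → false
Combine:
[1.1.2] false OR true = true
[1.1] true AND true = true
[1.2.1.1.1] false OR false = false
[1.2.1.1.2] false AND false = false
[1.2.1.1] false AND false = false
[1.2.1] NOT false = true
[1.2] NOT true = false
[1] true OR false = true
[2.1.1.3] false OR false = false
[2.1.1] false OR true OR false = true
[2.1.2.1.1.1] true → false = false
[2.1.2.1.1] NOT false = true
[2.1.2.1.2] true AND false = false
[2.1.2.1] true AND false = false
[2.1.2] NOT false = true
[2.1] exactly-one(true, true) = false
[2] NOT false = true
[root] true → true = true
Overall: true → paid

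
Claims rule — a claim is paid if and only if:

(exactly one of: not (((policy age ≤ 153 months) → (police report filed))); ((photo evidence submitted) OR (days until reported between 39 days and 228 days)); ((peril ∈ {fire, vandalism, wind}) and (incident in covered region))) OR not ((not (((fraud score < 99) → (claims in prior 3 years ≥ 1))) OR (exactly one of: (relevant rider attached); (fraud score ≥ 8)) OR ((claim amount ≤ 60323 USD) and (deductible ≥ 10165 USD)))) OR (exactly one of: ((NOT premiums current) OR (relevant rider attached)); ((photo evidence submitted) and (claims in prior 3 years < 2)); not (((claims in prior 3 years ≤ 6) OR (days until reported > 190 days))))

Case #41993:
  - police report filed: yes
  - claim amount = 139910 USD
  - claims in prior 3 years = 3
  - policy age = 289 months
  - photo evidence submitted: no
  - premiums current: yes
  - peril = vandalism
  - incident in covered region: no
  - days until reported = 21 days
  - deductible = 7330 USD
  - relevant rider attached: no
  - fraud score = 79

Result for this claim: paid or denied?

Denied

Atomic conditions:
  policy age ≤ 153 months: 289 ≤ 153 is false
  police report filed: yes → true
  photo evidence submitted: no → false
  days until reported between 39 days and 228 days: 21 in [39, 228] is false
  peril ∈ {fire, vandalism, wind}: vandalism is in the set → true
  incident in covered region: no → false
  fraud score < 99: 79 < 99 is true
  claims in prior 3 years ≥ 1: 3 ≥ 1 is true
  relevant rider attached: no → false
  fraud score ≥ 8: 79 ≥ 8 is true
  claim amount ≤ 60323 USD: 139910 ≤ 60323 is false
  deductible ≥ 10165 USD: 7330 ≥ 10165 is false
  NOT premiums current: yes → false
  claims in prior 3 years < 2: 3 < 2 is false
  claims in prior 3 years ≤ 6: 3 ≤ 6 is true
  days until reported > 190 days: 21 > 190 is false
Combine:
[1.1.1] false → true (antecedent false ⇒ implication holds) = true
[1.1] NOT true = false
[1.2] false OR false = false
[1.3] true AND false = false
[1] exactly-one(false, false, false) = false
[2.1.1.1] true → true = true
[2.1.1] NOT true = false
[2.1.2] exactly-one(false, true) = true
[2.1.3] false AND false = false
[2.1] false OR true OR false = true
[2] NOT true = false
[3.1] false OR false = false
[3.2] false AND false = false
[3.3.1] true OR false = true
[3.3] NOT true = false
[3] exactly-one(false, false, false) = false
[root] false OR false OR false = false
Overall: false → denied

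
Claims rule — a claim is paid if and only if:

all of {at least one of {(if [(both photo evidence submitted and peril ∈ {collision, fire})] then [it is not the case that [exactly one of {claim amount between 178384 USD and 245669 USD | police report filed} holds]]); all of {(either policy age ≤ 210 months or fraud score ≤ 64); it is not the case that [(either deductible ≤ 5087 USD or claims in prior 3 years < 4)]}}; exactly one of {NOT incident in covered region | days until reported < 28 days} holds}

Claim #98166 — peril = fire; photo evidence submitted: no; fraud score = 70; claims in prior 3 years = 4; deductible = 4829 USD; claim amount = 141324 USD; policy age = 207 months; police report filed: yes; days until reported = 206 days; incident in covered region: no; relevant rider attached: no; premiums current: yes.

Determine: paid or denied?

Paid

Atomic conditions:
  photo evidence submitted: no → false
  peril ∈ {collision, fire}: fire is in the set → true
  claim amount between 178384 USD and 245669 USD: 141324 in [178384, 245669] is false
  police report filed: yes → true
  policy age ≤ 210 months: 207 ≤ 210 is true
  fraud score ≤ 64: 70 ≤ 64 is false
  deductible ≤ 5087 USD: 4829 ≤ 5087 is true
  claims in prior 3 years < 4: 4 < 4 is false
  NOT incident in covered region: no → true
  days until reported < 28 days: 206 < 28 is false
Combine:
[1.1.1] false AND true = false
[1.1.2.1] exactly-one(false, true) = true
[1.1.2] NOT true = false
[1.1] false → false (antecedent false ⇒ implication holds) = true
[1.2.1] true OR false = true
[1.2.2.1] true OR false = true
[1.2.2] NOT true = false
[1.2] true AND false = false
[1] true OR false = true
[2] exactly-one(true, false) = true
[root] true AND true = true
Overall: true → paid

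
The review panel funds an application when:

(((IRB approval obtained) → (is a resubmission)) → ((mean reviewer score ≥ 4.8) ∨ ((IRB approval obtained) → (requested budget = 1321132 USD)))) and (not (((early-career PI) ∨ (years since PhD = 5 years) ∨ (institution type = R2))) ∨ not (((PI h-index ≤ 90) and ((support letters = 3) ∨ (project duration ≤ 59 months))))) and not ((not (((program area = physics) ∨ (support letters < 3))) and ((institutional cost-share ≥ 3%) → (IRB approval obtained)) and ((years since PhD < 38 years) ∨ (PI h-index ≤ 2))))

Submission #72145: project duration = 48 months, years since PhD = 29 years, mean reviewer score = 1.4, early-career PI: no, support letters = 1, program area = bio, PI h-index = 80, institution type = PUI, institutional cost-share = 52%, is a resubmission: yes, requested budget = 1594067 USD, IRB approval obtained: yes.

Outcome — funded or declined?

Declined

Atomic conditions:
  IRB approval obtained: yes → true
  is a resubmission: yes → true
  mean reviewer score ≥ 4.8: 1.4 ≥ 4.8 is false
  requested budget = 1321132 USD: 1594067 == 1321132 is false
  early-career PI: no → false
  years since PhD = 5 years: 29 == 5 is false
  institution type = R2: PUI == R2 is false
  PI h-index ≤ 90: 80 ≤ 90 is true
  support letters = 3: 1 == 3 is false
  project duration ≤ 59 months: 48 ≤ 59 is true
  program area = physics: bio == physics is false
  support letters < 3: 1 < 3 is true
  institutional cost-share ≥ 3%: 52 ≥ 3 is true
  years since PhD < 38 years: 29 < 38 is true
  PI h-index ≤ 2: 80 ≤ 2 is false
Combine:
[1.1] true → true = true
[1.2.2] true → false = false
[1.2] false OR false = false
[1] true → false = false
[2.1.1] false OR false OR false = false
[2.1] NOT false = true
[2.2.1.2] false OR true = true
[2.2.1] true AND true = true
[2.2] NOT true = false
[2] true OR false = true
[3.1.1.1] false OR true = true
[3.1.1] NOT true = false
[3.1.2] true → true = true
[3.1.3] true OR false = true
[3.1] false AND true AND true = false
[3] NOT false = true
[root] false AND true AND true = false
Overall: false → declined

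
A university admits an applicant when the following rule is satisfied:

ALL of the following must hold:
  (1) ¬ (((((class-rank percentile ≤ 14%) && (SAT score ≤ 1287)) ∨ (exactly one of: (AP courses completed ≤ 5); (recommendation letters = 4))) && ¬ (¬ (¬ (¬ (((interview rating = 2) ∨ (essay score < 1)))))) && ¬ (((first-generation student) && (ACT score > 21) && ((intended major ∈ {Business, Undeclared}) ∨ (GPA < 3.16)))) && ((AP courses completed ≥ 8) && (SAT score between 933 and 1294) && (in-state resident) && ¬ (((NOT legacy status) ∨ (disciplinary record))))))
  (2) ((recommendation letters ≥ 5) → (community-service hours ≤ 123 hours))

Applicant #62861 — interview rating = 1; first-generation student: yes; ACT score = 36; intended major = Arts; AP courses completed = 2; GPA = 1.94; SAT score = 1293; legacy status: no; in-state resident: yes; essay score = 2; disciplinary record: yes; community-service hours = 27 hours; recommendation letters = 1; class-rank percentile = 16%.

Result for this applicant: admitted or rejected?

Atomic conditions:
  class-rank percentile ≤ 14%: 16 ≤ 14 is false
  SAT score ≤ 1287: 1293 ≤ 1287 is false
  AP courses completed ≤ 5: 2 ≤ 5 is true
  recommendation letters = 4: 1 == 4 is false
  interview rating = 2: 1 == 2 is false
  essay score < 1: 2 < 1 is false
  first-generation student: yes → true
  ACT score > 21: 36 > 21 is true
  intended major ∈ {Business, Undeclared}: Arts is not in the set → false
  GPA < 3.16: 1.94 < 3.16 is true
  AP courses completed ≥ 8: 2 ≥ 8 is false
  SAT score between 933 and 1294: 1293 in [933, 1294] is true
  in-state resident: yes → true
  NOT legacy status: no → true
  disciplinary record: yes → true
  recommendation letters ≥ 5: 1 ≥ 5 is false
  community-service hours ≤ 123 hours: 27 ≤ 123 is true
Combine:
[1.1.1.1] false AND false = false
[1.1.1.2] exactly-one(true, false) = true
[1.1.1] false OR true = true
[1.1.2.1.1.1.1] false OR false = false
[1.1.2.1.1.1] NOT false = true
[1.1.2.1.1] NOT true = false
[1.1.2.1] NOT false = true
[1.1.2] NOT true = false
[1.1.3.1.3] false OR true = true
[1.1.3.1] true AND true AND true = true
[1.1.3] NOT true = false
[1.1.4.4.1] true OR true = true
[1.1.4.4] NOT true = false
[1.1.4] false AND true AND true AND false = false
[1.1] true AND false AND false AND false = false
[1] NOT false = true
[2] false → true (antecedent false ⇒ implication holds) = true
[root] true AND true = true
Overall: true → admitted

Admitted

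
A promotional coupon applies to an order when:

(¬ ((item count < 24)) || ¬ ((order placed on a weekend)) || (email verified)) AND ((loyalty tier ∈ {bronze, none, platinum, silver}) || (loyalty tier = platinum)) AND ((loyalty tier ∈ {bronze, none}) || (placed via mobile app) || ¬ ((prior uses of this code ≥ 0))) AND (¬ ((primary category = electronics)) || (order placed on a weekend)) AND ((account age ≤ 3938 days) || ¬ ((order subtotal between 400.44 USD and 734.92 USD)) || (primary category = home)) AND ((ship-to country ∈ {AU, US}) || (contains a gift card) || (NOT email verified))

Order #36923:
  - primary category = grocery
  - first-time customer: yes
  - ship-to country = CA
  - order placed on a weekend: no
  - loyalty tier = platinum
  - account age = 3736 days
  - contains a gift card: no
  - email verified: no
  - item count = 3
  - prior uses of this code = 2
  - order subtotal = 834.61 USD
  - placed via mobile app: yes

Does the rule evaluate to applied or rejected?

Atomic conditions:
  item count < 24: 3 < 24 is true
  order placed on a weekend: no → false
  email verified: no → false
  loyalty tier ∈ {bronze, none, platinum, silver}: platinum is in the set → true
  loyalty tier = platinum: platinum == platinum is true
  loyalty tier ∈ {bronze, none}: platinum is not in the set → false
  placed via mobile app: yes → true
  prior uses of this code ≥ 0: 2 ≥ 0 is true
  primary category = electronics: grocery == electronics is false
  account age ≤ 3938 days: 3736 ≤ 3938 is true
  order subtotal between 400.44 USD and 734.92 USD: 834.61 in [400.44, 734.92] is false
  primary category = home: grocery == home is false
  ship-to country ∈ {AU, US}: CA is not in the set → false
  contains a gift card: no → false
  NOT email verified: no → true
Combine:
[1.1] NOT true = false
[1.2] NOT false = true
[1] false OR true OR false = true
[2] true OR true = true
[3.3] NOT true = false
[3] false OR true OR false = true
[4.1] NOT false = true
[4] true OR false = true
[5.2] NOT false = true
[5] true OR true OR false = true
[6] false OR false OR true = true
[root] true AND true AND true AND true AND true AND true = true
Overall: true → applied

Applied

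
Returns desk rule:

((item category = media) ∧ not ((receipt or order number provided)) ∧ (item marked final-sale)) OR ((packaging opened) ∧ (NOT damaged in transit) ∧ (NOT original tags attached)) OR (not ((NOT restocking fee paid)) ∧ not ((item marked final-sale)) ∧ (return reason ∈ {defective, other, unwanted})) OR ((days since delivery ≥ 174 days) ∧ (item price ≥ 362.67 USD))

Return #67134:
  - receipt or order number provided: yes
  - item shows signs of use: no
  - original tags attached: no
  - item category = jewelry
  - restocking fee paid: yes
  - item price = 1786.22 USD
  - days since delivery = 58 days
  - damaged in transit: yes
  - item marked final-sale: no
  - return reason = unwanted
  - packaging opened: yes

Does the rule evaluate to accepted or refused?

Accepted

Atomic conditions:
  item category = media: jewelry == media is false
  receipt or order number provided: yes → true
  item marked final-sale: no → false
  packaging opened: yes → true
  NOT damaged in transit: yes → false
  NOT original tags attached: no → true
  NOT restocking fee paid: yes → false
  return reason ∈ {defective, other, unwanted}: unwanted is in the set → true
  days since delivery ≥ 174 days: 58 ≥ 174 is false
  item price ≥ 362.67 USD: 1786.22 ≥ 362.67 is true
Combine:
[1.2] NOT true = false
[1] false AND false AND false = false
[2] true AND false AND true = false
[3.1] NOT false = true
[3.2] NOT false = true
[3] true AND true AND true = true
[4] false AND true = false
[root] false OR false OR true OR false = true
Overall: true → accepted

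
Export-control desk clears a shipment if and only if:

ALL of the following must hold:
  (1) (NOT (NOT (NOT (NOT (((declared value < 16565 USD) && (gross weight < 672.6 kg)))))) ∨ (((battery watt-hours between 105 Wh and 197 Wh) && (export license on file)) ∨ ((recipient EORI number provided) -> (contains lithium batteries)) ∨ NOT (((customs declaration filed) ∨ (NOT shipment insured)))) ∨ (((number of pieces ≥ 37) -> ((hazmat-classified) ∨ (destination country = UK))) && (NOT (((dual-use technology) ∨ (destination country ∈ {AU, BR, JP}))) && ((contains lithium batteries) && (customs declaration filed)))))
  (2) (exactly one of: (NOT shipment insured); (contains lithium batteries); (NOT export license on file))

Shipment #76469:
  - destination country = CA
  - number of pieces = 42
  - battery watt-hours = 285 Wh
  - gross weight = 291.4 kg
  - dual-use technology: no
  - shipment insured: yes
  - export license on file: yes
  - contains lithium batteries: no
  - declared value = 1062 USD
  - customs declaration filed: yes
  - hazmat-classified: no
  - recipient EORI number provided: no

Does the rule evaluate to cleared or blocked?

Atomic conditions:
  declared value < 16565 USD: 1062 < 16565 is true
  gross weight < 672.6 kg: 291.4 < 672.6 is true
  battery watt-hours between 105 Wh and 197 Wh: 285 in [105, 197] is false
  export license on file: yes → true
  recipient EORI number provided: no → false
  contains lithium batteries: no → false
  customs declaration filed: yes → true
  NOT shipment insured: yes → false
  number of pieces ≥ 37: 42 ≥ 37 is true
  hazmat-classified: no → false
  destination country = UK: CA == UK is false
  dual-use technology: no → false
  destination country ∈ {AU, BR, JP}: CA is not in the set → false
  NOT export license on file: yes → false
Combine:
[1.1.1.1.1.1] true AND true = true
[1.1.1.1.1] NOT true = false
[1.1.1.1] NOT false = true
[1.1.1] NOT true = false
[1.1] NOT false = true
[1.2.1] false AND true = false
[1.2.2] false → false (antecedent false ⇒ implication holds) = true
[1.2.3.1] true OR false = true
[1.2.3] NOT true = false
[1.2] false OR true OR false = true
[1.3.1.2] false OR false = false
[1.3.1] true → false = false
[1.3.2.1.1] false OR false = false
[1.3.2.1] NOT false = true
[1.3.2.2] false AND true = false
[1.3.2] true AND false = false
[1.3] false AND false = false
[1] true OR true OR false = true
[2] exactly-one(false, false, false) = false
[root] true AND false = false
Overall: false → blocked

Blocked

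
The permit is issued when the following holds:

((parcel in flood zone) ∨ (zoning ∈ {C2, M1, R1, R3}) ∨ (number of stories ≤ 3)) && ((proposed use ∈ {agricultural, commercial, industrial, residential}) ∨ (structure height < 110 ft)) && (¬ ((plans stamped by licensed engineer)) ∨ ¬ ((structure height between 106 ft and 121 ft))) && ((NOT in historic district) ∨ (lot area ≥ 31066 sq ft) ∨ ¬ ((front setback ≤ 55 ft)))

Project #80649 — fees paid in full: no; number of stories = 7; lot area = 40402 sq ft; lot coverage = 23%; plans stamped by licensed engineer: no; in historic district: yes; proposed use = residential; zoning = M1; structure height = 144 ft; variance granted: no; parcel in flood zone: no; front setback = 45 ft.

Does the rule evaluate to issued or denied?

Atomic conditions:
  parcel in flood zone: no → false
  zoning ∈ {C2, M1, R1, R3}: M1 is in the set → true
  number of stories ≤ 3: 7 ≤ 3 is false
  proposed use ∈ {agricultural, commercial, industrial, residential}: residential is in the set → true
  structure height < 110 ft: 144 < 110 is false
  plans stamped by licensed engineer: no → false
  structure height between 106 ft and 121 ft: 144 in [106, 121] is false
  NOT in historic district: yes → false
  lot area ≥ 31066 sq ft: 40402 ≥ 31066 is true
  front setback ≤ 55 ft: 45 ≤ 55 is true
Combine:
[1] false OR true OR false = true
[2] true OR false = true
[3.1] NOT false = true
[3.2] NOT false = true
[3] true OR true = true
[4.3] NOT true = false
[4] false OR true OR false = true
[root] true AND true AND true AND true = true
Overall: true → issued

Issued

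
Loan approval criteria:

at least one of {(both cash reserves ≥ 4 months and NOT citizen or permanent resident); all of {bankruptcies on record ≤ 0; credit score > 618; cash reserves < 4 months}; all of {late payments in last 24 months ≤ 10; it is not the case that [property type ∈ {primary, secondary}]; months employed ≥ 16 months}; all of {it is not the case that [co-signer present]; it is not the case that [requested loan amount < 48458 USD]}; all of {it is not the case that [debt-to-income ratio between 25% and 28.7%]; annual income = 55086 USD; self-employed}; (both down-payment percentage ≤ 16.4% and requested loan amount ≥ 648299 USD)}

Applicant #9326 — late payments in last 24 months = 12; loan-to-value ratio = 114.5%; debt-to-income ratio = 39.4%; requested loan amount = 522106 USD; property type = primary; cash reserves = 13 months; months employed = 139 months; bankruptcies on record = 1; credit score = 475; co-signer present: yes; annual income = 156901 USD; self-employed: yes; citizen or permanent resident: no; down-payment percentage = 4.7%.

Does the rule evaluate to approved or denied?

Approved

Atomic conditions:
  cash reserves ≥ 4 months: 13 ≥ 4 is true
  NOT citizen or permanent resident: no → true
  bankruptcies on record ≤ 0: 1 ≤ 0 is false
  credit score > 618: 475 > 618 is false
  cash reserves < 4 months: 13 < 4 is false
  late payments in last 24 months ≤ 10: 12 ≤ 10 is false
  property type ∈ {primary, secondary}: primary is in the set → true
  months employed ≥ 16 months: 139 ≥ 16 is true
  co-signer present: yes → true
  requested loan amount < 48458 USD: 522106 < 48458 is false
  debt-to-income ratio between 25% and 28.7%: 39.4 in [25, 28.7] is false
  annual income = 55086 USD: 156901 == 55086 is false
  self-employed: yes → true
  down-payment percentage ≤ 16.4%: 4.7 ≤ 16.4 is true
  requested loan amount ≥ 648299 USD: 522106 ≥ 648299 is false
Combine:
[1] true AND true = true
[2] false AND false AND false = false
[3.2] NOT true = false
[3] false AND false AND true = false
[4.1] NOT true = false
[4.2] NOT false = true
[4] false AND true = false
[5.1] NOT false = true
[5] true AND false AND true = false
[6] true AND false = false
[root] true OR false OR false OR false OR false OR false = true
Overall: true → approved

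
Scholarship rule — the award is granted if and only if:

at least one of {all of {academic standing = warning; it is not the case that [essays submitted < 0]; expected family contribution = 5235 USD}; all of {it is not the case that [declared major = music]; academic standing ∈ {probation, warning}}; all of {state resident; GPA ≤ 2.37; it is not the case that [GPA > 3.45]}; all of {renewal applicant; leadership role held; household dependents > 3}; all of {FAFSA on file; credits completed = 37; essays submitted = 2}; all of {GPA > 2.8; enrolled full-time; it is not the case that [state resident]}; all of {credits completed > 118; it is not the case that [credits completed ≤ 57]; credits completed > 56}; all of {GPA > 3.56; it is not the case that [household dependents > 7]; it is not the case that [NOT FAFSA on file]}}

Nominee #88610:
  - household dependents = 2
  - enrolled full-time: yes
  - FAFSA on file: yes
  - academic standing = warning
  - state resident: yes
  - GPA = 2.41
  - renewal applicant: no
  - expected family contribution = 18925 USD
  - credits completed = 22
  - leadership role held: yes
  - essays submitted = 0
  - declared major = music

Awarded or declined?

Declined

Atomic conditions:
  academic standing = warning: warning == warning is true
  essays submitted < 0: 0 < 0 is false
  expected family contribution = 5235 USD: 18925 == 5235 is false
  declared major = music: music == music is true
  academic standing ∈ {probation, warning}: warning is in the set → true
  state resident: yes → true
  GPA ≤ 2.37: 2.41 ≤ 2.37 is false
  GPA > 3.45: 2.41 > 3.45 is false
  renewal applicant: no → false
  leadership role held: yes → true
  household dependents > 3: 2 > 3 is false
  FAFSA on file: yes → true
  credits completed = 37: 22 == 37 is false
  essays submitted = 2: 0 == 2 is false
  GPA > 2.8: 2.41 > 2.8 is false
  enrolled full-time: yes → true
  credits completed > 118: 22 > 118 is false
  credits completed ≤ 57: 22 ≤ 57 is true
  credits completed > 56: 22 > 56 is false
  GPA > 3.56: 2.41 > 3.56 is false
  household dependents > 7: 2 > 7 is false
  NOT FAFSA on file: yes → false
Combine:
[1.2] NOT false = true
[1] true AND true AND false = false
[2.1] NOT true = false
[2] false AND true = false
[3.3] NOT false = true
[3] true AND false AND true = false
[4] false AND true AND false = false
[5] true AND false AND false = false
[6.3] NOT true = false
[6] false AND true AND false = false
[7.2] NOT true = false
[7] false AND false AND false = false
[8.2] NOT false = true
[8.3] NOT false = true
[8] false AND true AND true = false
[root] false OR false OR false OR false OR false OR false OR false OR false = false
Overall: false → declined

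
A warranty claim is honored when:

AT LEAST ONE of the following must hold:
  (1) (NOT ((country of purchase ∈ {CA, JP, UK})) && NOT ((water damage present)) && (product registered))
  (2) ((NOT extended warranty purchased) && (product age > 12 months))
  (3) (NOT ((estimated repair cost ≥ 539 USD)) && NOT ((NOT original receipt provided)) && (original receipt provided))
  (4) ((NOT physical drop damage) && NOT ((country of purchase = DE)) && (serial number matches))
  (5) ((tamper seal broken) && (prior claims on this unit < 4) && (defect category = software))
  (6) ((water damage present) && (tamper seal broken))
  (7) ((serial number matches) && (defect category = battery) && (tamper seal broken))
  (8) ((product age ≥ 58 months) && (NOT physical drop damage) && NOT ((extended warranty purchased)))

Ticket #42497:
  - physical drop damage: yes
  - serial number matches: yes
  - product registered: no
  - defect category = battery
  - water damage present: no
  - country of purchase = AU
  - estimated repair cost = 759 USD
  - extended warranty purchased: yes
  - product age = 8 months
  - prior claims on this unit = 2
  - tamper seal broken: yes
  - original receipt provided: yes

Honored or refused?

Honored

Atomic conditions:
  country of purchase ∈ {CA, JP, UK}: AU is not in the set → false
  water damage present: no → false
  product registered: no → false
  NOT extended warranty purchased: yes → false
  product age > 12 months: 8 > 12 is false
  estimated repair cost ≥ 539 USD: 759 ≥ 539 is true
  NOT original receipt provided: yes → false
  original receipt provided: yes → true
  NOT physical drop damage: yes → false
  country of purchase = DE: AU == DE is false
  serial number matches: yes → true
  tamper seal broken: yes → true
  prior claims on this unit < 4: 2 < 4 is true
  defect category = software: battery == software is false
  defect category = battery: battery == battery is true
  product age ≥ 58 months: 8 ≥ 58 is false
  extended warranty purchased: yes → true
Combine:
[1.1] NOT false = true
[1.2] NOT false = true
[1] true AND true AND false = false
[2] false AND false = false
[3.1] NOT true = false
[3.2] NOT false = true
[3] false AND true AND true = false
[4.2] NOT false = true
[4] false AND true AND true = false
[5] true AND true AND false = false
[6] false AND true = false
[7] true AND true AND true = true
[8.3] NOT true = false
[8] false AND false AND false = false
[root] false OR false OR false OR false OR false OR false OR true OR false = true
Overall: true → honored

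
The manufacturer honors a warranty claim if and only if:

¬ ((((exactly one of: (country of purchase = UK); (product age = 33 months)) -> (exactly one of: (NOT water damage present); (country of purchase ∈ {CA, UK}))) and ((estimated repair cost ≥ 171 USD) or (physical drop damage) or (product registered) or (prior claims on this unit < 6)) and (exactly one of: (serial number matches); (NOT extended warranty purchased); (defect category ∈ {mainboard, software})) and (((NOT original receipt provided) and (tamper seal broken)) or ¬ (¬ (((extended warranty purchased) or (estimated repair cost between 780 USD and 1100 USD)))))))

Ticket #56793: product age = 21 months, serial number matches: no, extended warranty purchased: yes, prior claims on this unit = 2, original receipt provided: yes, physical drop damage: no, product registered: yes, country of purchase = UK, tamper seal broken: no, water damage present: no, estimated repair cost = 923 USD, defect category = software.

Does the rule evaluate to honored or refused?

Honored

Atomic conditions:
  country of purchase = UK: UK == UK is true
  product age = 33 months: 21 == 33 is false
  NOT water damage present: no → true
  country of purchase ∈ {CA, UK}: UK is in the set → true
  estimated repair cost ≥ 171 USD: 923 ≥ 171 is true
  physical drop damage: no → false
  product registered: yes → true
  prior claims on this unit < 6: 2 < 6 is true
  serial number matches: no → false
  NOT extended warranty purchased: yes → false
  defect category ∈ {mainboard, software}: software is in the set → true
  NOT original receipt provided: yes → false
  tamper seal broken: no → false
  extended warranty purchased: yes → true
  estimated repair cost between 780 USD and 1100 USD: 923 in [780, 1100] is true
Combine:
[1.1.1] exactly-one(true, false) = true
[1.1.2] exactly-one(true, true) = false
[1.1] true → false = false
[1.2] true OR false OR true OR true = true
[1.3] exactly-one(false, false, true) = true
[1.4.1] false AND false = false
[1.4.2.1.1] true OR true = true
[1.4.2.1] NOT true = false
[1.4.2] NOT false = true
[1.4] false OR true = true
[1] false AND true AND true AND true = false
[root] NOT false = true
Overall: true → honored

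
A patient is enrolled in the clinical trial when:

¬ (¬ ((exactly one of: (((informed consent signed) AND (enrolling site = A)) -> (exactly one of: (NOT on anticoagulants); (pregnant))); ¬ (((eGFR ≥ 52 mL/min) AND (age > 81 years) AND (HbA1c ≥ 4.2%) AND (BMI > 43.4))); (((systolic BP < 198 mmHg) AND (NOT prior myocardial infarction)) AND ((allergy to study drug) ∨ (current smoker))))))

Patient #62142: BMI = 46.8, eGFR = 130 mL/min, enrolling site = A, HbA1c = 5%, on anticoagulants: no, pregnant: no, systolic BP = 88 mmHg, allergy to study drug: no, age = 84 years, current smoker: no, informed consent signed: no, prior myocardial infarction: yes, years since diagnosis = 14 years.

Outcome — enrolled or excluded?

Enrolled

Atomic conditions:
  informed consent signed: no → false
  enrolling site = A: A == A is true
  NOT on anticoagulants: no → true
  pregnant: no → false
  eGFR ≥ 52 mL/min: 130 ≥ 52 is true
  age > 81 years: 84 > 81 is true
  HbA1c ≥ 4.2%: 5 ≥ 4.2 is true
  BMI > 43.4: 46.8 > 43.4 is true
  systolic BP < 198 mmHg: 88 < 198 is true
  NOT prior myocardial infarction: yes → false
  allergy to study drug: no → false
  current smoker: no → false
Combine:
[1.1.1.1] false AND true = false
[1.1.1.2] exactly-one(true, false) = true
[1.1.1] false → true (antecedent false ⇒ implication holds) = true
[1.1.2.1] true AND true AND true AND true = true
[1.1.2] NOT true = false
[1.1.3.1] true AND false = false
[1.1.3.2] false OR false = false
[1.1.3] false AND false = false
[1.1] exactly-one(true, false, false) = true
[1] NOT true = false
[root] NOT false = true
Overall: true → enrolled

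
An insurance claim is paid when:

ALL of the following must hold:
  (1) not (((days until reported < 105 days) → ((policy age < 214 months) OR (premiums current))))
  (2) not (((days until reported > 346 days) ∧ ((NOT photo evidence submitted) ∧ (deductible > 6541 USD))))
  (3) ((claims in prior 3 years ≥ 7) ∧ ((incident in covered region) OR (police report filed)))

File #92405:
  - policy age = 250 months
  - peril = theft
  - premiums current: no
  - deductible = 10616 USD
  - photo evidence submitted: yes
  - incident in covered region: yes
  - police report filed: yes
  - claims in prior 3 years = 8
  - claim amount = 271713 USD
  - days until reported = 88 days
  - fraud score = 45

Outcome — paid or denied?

Paid

Atomic conditions:
  days until reported < 105 days: 88 < 105 is true
  policy age < 214 months: 250 < 214 is false
  premiums current: no → false
  days until reported > 346 days: 88 > 346 is false
  NOT photo evidence submitted: yes → false
  deductible > 6541 USD: 10616 > 6541 is true
  claims in prior 3 years ≥ 7: 8 ≥ 7 is true
  incident in covered region: yes → true
  police report filed: yes → true
Combine:
[1.1.2] false OR false = false
[1.1] true → false = false
[1] NOT false = true
[2.1.2] false AND true = false
[2.1] false AND false = false
[2] NOT false = true
[3.2] true OR true = true
[3] true AND true = true
[root] true AND true AND true = true
Overall: true → paid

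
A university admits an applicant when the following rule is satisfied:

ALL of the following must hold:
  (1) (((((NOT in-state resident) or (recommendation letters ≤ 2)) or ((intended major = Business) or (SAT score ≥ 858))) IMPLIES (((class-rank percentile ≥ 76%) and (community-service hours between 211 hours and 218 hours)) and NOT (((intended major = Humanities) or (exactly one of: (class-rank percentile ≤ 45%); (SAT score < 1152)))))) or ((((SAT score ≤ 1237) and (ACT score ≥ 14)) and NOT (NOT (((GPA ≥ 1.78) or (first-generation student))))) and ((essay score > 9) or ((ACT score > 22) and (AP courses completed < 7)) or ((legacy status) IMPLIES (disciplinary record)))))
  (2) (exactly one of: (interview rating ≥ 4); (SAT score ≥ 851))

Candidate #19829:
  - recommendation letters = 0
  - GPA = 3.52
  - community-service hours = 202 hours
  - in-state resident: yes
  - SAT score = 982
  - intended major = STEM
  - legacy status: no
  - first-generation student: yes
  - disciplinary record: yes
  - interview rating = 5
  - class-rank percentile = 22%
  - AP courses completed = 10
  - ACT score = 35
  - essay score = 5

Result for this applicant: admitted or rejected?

Rejected

Atomic conditions:
  NOT in-state resident: yes → false
  recommendation letters ≤ 2: 0 ≤ 2 is true
  intended major = Business: STEM == Business is false
  SAT score ≥ 858: 982 ≥ 858 is true
  class-rank percentile ≥ 76%: 22 ≥ 76 is false
  community-service hours between 211 hours and 218 hours: 202 in [211, 218] is false
  intended major = Humanities: STEM == Humanities is false
  class-rank percentile ≤ 45%: 22 ≤ 45 is true
  SAT score < 1152: 982 < 1152 is true
  SAT score ≤ 1237: 982 ≤ 1237 is true
  ACT score ≥ 14: 35 ≥ 14 is true
  GPA ≥ 1.78: 3.52 ≥ 1.78 is true
  first-generation student: yes → true
  essay score > 9: 5 > 9 is false
  ACT score > 22: 35 > 22 is true
  AP courses completed < 7: 10 < 7 is false
  legacy status: no → false
  disciplinary record: yes → true
  interview rating ≥ 4: 5 ≥ 4 is true
  SAT score ≥ 851: 982 ≥ 851 is true
Combine:
[1.1.1.1] false OR true = true
[1.1.1.2] false OR true = true
[1.1.1] true OR true = true
[1.1.2.1] false AND false = false
[1.1.2.2.1.2] exactly-one(true, true) = false
[1.1.2.2.1] false OR false = false
[1.1.2.2] NOT false = true
[1.1.2] false AND true = false
[1.1] true → false = false
[1.2.1.1] true AND true = true
[1.2.1.2.1.1] true OR true = true
[1.2.1.2.1] NOT true = false
[1.2.1.2] NOT false = true
[1.2.1] true AND true = true
[1.2.2.2] true AND false = false
[1.2.2.3] false → true (antecedent false ⇒ implication holds) = true
[1.2.2] false OR false OR true = true
[1.2] true AND true = true
[1] false OR true = true
[2] exactly-one(true, true) = false
[root] true AND false = false
Overall: false → rejected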